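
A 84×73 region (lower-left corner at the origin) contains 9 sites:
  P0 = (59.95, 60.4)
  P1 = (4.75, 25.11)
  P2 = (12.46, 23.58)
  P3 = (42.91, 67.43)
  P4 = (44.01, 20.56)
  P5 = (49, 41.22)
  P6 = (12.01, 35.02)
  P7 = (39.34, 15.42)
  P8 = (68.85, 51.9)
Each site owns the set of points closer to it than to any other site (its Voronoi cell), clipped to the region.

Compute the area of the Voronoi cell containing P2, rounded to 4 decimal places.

Area of P2's cell: 525.3303

1. box [0,84]×[0,73]: [(0, 0) (84, 0) (84, 73) (0, 73)]
2. ⊥bis P2·P0 via (36.205,41.99): [(0, 0) (68.7607, 0) (12.1623, 73) (0, 73)]  |A|=2953.6904
3. ⊥bis P2·P1 via (8.605,24.345): [(3.7739, 0) (68.7607, 0) (17.0176, 66.7377)]  |A|=2168.5371
4. ⊥bis P2·P3 via (27.685,45.505): [(14.6063, 54.587) (3.7739, 0) (68.7607, 0) (40.2384, 36.7877)]  |A|=1991.3537
5. ⊥bis P2·P4 via (28.235,22.07): [(30.3041, 43.6862) (14.6063, 54.587) (3.7739, 0) (26.1224, 0)]  |A|=975.6507
6. ⊥bis P2·P5 via (30.73,32.4): [(29.473, 35.0037) (22.7486, 48.9329) (14.6063, 54.587) (3.7739, 0) (26.1224, 0)]  |A|=940.67
7. ⊥bis P2·P6 via (12.235,29.3): [(28.9902, 29.9591) (9.5675, 29.1951) (3.7739, 0) (26.1224, 0)]  |A|=616.081
8. ⊥bis P2·P7 via (25.9,19.5): [(28.951, 29.5505) (28.9902, 29.9591) (9.5675, 29.1951) (3.7739, 0) (19.9804, 0)]  |A|=525.3303
9. ⊥bis P2·P8 via (40.655,37.74): [(28.951, 29.5505) (28.9902, 29.9591) (9.5675, 29.1951) (3.7739, 0) (19.9804, 0)]  |A|=525.3303
10. canonical 5-gon: [(28.951, 29.5505) (28.9902, 29.9591) (9.5675, 29.1951) (3.7739, 0) (19.9804, 0)]
11. shoelace: 525.3303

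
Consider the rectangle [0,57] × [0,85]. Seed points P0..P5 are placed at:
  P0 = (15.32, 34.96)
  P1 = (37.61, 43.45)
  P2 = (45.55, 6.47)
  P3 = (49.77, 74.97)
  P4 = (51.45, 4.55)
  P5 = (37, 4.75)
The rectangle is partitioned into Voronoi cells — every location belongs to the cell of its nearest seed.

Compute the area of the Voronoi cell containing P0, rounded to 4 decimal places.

Area of P0's cell: 1544.6172

1. box [0,57]×[0,85]: [(0, 0) (57, 0) (57, 85) (0, 85)]
2. ⊥bis P0·P1 via (26.465,39.205): [(0, 0) (41.3977, 0) (9.0222, 85) (0, 85)]  |A|=2142.8477
3. ⊥bis P0·P2 via (30.435,20.715): [(0, 0) (10.9123, 0) (32.6232, 23.0369) (9.0222, 85) (0, 85)]  |A|=1791.7034
4. ⊥bis P0·P3 via (32.545,54.965): [(0, 82.9874) (0, 0) (10.9123, 0) (32.6232, 23.0369) (14.5658, 70.4457)]  |A|=1711.3898
5. ⊥bis P0·P4 via (33.385,19.755): [(0, 82.9874) (0, 0) (10.9123, 0) (32.6232, 23.0369) (14.5658, 70.4457)]  |A|=1711.3898
6. ⊥bis P0·P5 via (26.16,19.855): [(0, 82.9874) (0, 1.0815) (32.1876, 24.1807) (14.5658, 70.4457)]  |A|=1544.6172
7. canonical 4-gon: [(0, 82.9874) (0, 1.0815) (32.1876, 24.1807) (14.5658, 70.4457)]
8. shoelace: 1544.6172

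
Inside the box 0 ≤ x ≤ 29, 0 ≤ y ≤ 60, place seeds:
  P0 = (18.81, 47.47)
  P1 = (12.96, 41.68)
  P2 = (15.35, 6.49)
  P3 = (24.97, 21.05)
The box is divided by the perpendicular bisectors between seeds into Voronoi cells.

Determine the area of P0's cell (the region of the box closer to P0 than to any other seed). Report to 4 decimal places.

1. box [0,29]×[0,60]: [(0, 0) (29, 0) (29, 60) (0, 60)]
2. ⊥bis P0·P1 via (15.885,44.575): [(29, 31.3241) (29, 60) (0.6182, 60)]  |A|=406.9369
3. ⊥bis P0·P2 via (17.08,26.98): [(29, 31.3241) (29, 60) (0.6182, 60)]  |A|=406.9369
4. ⊥bis P0·P3 via (21.89,34.26): [(25.3059, 35.0564) (29, 35.9177) (29, 60) (0.6182, 60)]  |A|=398.4522
5. canonical 4-gon: [(25.3059, 35.0564) (29, 35.9177) (29, 60) (0.6182, 60)]
6. shoelace: 398.4522

Area of P0's cell: 398.4522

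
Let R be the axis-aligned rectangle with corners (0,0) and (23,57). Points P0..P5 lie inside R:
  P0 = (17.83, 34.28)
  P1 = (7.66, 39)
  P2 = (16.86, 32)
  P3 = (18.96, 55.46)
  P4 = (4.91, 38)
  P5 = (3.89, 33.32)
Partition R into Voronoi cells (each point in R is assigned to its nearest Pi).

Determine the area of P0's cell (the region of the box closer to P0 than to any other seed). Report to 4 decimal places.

Area of P0's cell: 106.8577

1. box [0,23]×[0,57]: [(0, 0) (23, 0) (23, 57) (0, 57)]
2. ⊥bis P0·P1 via (12.745,36.64): [(0, 9.1788) (0, 0) (23, 0) (23, 57) (22.1943, 57)]  |A|=780.3219
3. ⊥bis P0·P2 via (17.345,33.14): [(12.147, 35.3514) (23, 30.7341) (23, 57) (22.1943, 57)]  |A|=151.2534
4. ⊥bis P0·P3 via (18.395,44.87): [(16.6089, 44.9653) (12.147, 35.3514) (23, 30.7341) (23, 44.6243)]  |A|=106.8577
5. ⊥bis P0·P4 via (11.37,36.14): [(16.6089, 44.9653) (12.147, 35.3514) (23, 30.7341) (23, 44.6243)]  |A|=106.8577
6. ⊥bis P0·P5 via (10.86,33.8): [(16.6089, 44.9653) (12.147, 35.3514) (23, 30.7341) (23, 44.6243)]  |A|=106.8577
7. canonical 4-gon: [(16.6089, 44.9653) (12.147, 35.3514) (23, 30.7341) (23, 44.6243)]
8. shoelace: 106.8577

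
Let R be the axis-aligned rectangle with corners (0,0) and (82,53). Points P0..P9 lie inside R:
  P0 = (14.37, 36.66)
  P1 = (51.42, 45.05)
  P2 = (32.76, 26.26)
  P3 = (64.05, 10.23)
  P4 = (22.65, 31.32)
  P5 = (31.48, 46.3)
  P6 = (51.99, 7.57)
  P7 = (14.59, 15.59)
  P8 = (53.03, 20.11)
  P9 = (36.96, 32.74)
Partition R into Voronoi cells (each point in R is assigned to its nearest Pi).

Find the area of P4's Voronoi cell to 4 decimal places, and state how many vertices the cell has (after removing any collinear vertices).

1. box [0,82]×[0,53]: [(0, 0) (82, 0) (82, 53) (0, 53)]
2. ⊥bis P4·P0 via (18.51,33.99): [(0, 5.2891) (0, 0) (82, 0) (82, 53) (30.7701, 53)]  |A|=3611.9661
3. ⊥bis P4·P1 via (37.035,38.185): [(30.3073, 52.2824) (0, 5.2891) (0, 0) (55.2582, 0)]  |A|=1524.663
4. ⊥bis P4·P2 via (27.705,28.79): [(34.7761, 42.9183) (30.3073, 52.2824) (0, 5.2891) (0, 0) (13.2958, 0)]  |A|=624.1863
5. ⊥bis P4·P3 via (43.35,20.775): [(34.7761, 42.9183) (30.3073, 52.2824) (0, 5.2891) (0, 0) (13.2958, 0)]  |A|=624.1863
6. ⊥bis P4·P5 via (27.065,38.81): [(31.4317, 36.236) (23.1187, 41.1361) (0, 5.2891) (0, 0) (13.2958, 0)]  |A|=529.6551
7. ⊥bis P4·P6 via (37.32,19.445): [(31.4317, 36.236) (23.1187, 41.1361) (0, 5.2891) (0, 0) (13.2958, 0)]  |A|=529.6551
8. ⊥bis P4·P7 via (18.62,23.455): [(23.7255, 20.8389) (31.4317, 36.236) (23.1187, 41.1361) (13.4306, 26.114)]  |A|=185.7572
9. ⊥bis P4·P8 via (37.84,25.715): [(23.7255, 20.8389) (31.4317, 36.236) (23.1187, 41.1361) (13.4306, 26.114)]  |A|=185.7572
10. ⊥bis P4·P9 via (29.805,32.03): [(23.7255, 20.8389) (29.7258, 32.8277) (29.2606, 37.5158) (23.1187, 41.1361) (13.4306, 26.114)]  |A|=180.9658
11. canonical 5-gon: [(23.7255, 20.8389) (29.7258, 32.8277) (29.2606, 37.5158) (23.1187, 41.1361) (13.4306, 26.114)]
12. shoelace: 180.9658

Area of P4's cell: 180.9658 (5 vertices)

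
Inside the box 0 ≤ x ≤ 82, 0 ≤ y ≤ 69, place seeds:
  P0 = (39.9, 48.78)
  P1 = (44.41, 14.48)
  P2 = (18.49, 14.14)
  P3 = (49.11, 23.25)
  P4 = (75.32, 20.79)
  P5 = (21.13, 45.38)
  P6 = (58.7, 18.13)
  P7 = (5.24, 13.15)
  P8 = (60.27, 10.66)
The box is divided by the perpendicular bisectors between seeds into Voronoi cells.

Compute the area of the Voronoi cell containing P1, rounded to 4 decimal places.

1. box [0,82]×[0,69]: [(0, 0) (82, 0) (82, 69) (0, 69)]
2. ⊥bis P1·P0 via (42.155,31.63): [(0, 26.0872) (0, 0) (82, 0) (82, 36.8691)]  |A|=2581.2069
3. ⊥bis P1·P2 via (31.45,14.31): [(31.2416, 30.195) (31.6377, 0) (82, 0) (82, 36.8691)]  |A|=1696.0531
4. ⊥bis P1·P3 via (46.76,18.865): [(31.2814, 27.1602) (31.6377, 0) (81.9613, 0)]  |A|=683.4002
5. ⊥bis P1·P4 via (59.865,17.635): [(61.1929, 11.1301) (31.2814, 27.1602) (31.6377, 0) (63.465, 0)]  |A|=580.4671
6. ⊥bis P1·P5 via (32.77,29.93): [(61.1929, 11.1301) (31.2814, 27.1602) (31.6377, 0) (63.465, 0)]  |A|=580.4671
7. ⊥bis P1·P6 via (51.555,16.305): [(51.5579, 16.2937) (31.2814, 27.1602) (31.6377, 0) (55.7197, 0)]  |A|=469.6133
8. ⊥bis P1·P7 via (24.825,13.815): [(51.5579, 16.2937) (31.2814, 27.1602) (31.6377, 0) (55.7197, 0)]  |A|=469.6133
9. ⊥bis P1·P8 via (52.34,12.57): [(52.422, 12.9105) (51.5579, 16.2937) (31.2814, 27.1602) (31.6377, 0) (49.3124, 0)]  |A|=428.2527
10. canonical 5-gon: [(52.422, 12.9105) (51.5579, 16.2937) (31.2814, 27.1602) (31.6377, 0) (49.3124, 0)]
11. shoelace: 428.2527

Area of P1's cell: 428.2527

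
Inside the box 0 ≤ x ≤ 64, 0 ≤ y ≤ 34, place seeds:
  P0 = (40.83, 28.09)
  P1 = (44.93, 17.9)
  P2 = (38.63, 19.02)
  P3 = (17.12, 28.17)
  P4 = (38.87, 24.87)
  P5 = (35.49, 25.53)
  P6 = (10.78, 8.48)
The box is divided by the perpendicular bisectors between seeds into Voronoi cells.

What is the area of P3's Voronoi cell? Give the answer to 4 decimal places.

1. box [0,64]×[0,34]: [(0, 0) (64, 0) (64, 34) (0, 34)]
2. ⊥bis P3·P0 via (28.975,28.13): [(0, 0) (28.8801, 0) (28.9948, 34) (0, 34)]  |A|=983.8732
3. ⊥bis P3·P1 via (31.025,23.035): [(0, 0) (22.5184, 0) (28.9387, 17.3857) (28.9948, 34) (0, 34)]  |A|=928.5718
4. ⊥bis P3·P2 via (27.875,23.595): [(0, 0) (17.8381, 0) (28.9684, 26.1653) (28.9948, 34) (0, 34)]  |A|=839.4143
5. ⊥bis P3·P4 via (27.995,26.52): [(0, 0) (17.8381, 0) (27.3717, 22.4118) (28.9917, 33.0894) (28.9948, 34) (0, 34)]  |A|=833.9304
6. ⊥bis P3·P5 via (26.305,26.85): [(0, 0) (17.8381, 0) (24.7975, 16.3604) (27.3325, 34) (0, 34)]  |A|=808.5444
7. ⊥bis P3·P6 via (13.95,18.325): [(0, 22.8168) (24.2258, 15.0163) (24.7975, 16.3604) (27.3325, 34) (0, 34)]  |A|=398.2366
8. canonical 5-gon: [(0, 22.8168) (24.2258, 15.0163) (24.7975, 16.3604) (27.3325, 34) (0, 34)]
9. shoelace: 398.2366

Area of P3's cell: 398.2366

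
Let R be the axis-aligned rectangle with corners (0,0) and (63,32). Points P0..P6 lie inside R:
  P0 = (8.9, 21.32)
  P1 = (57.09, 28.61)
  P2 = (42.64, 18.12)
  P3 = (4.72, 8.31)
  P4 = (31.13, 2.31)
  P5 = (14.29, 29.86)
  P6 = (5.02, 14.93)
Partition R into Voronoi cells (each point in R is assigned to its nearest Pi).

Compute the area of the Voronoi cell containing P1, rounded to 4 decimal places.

1. box [0,63]×[0,32]: [(0, 0) (63, 0) (63, 32) (0, 32)]
2. ⊥bis P1·P0 via (32.995,24.965): [(36.7716, 0) (63, 0) (63, 32) (31.9308, 32)]  |A|=916.7619
3. ⊥bis P1·P2 via (49.865,23.365): [(63, 5.2715) (63, 32) (43.5964, 32)]  |A|=259.3144
4. ⊥bis P1·P3 via (30.905,18.46): [(63, 5.2715) (63, 32) (43.5964, 32)]  |A|=259.3144
5. ⊥bis P1·P4 via (44.11,15.46): [(63, 5.2715) (63, 32) (43.5964, 32)]  |A|=259.3144
6. ⊥bis P1·P5 via (35.69,29.235): [(63, 5.2715) (63, 32) (43.5964, 32)]  |A|=259.3144
7. ⊥bis P1·P6 via (31.055,21.77): [(63, 5.2715) (63, 32) (43.5964, 32)]  |A|=259.3144
8. canonical 3-gon: [(63, 5.2715) (63, 32) (43.5964, 32)]
9. shoelace: 259.3144

Area of P1's cell: 259.3144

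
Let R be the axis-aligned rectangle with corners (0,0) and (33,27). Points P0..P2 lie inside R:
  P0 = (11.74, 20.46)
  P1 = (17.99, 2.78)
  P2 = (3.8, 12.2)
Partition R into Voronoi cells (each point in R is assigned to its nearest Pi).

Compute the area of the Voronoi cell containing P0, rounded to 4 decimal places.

1. box [0,33]×[0,27]: [(0, 0) (33, 0) (33, 27) (0, 27)]
2. ⊥bis P0·P1 via (14.865,11.62): [(0, 6.3651) (33, 18.0308) (33, 27) (0, 27)]  |A|=488.4665
3. ⊥bis P0·P2 via (7.77,16.33): [(0, 23.799) (13.2601, 11.0526) (33, 18.0308) (33, 27) (0, 27)]  |A|=372.8796
4. canonical 5-gon: [(0, 23.799) (13.2601, 11.0526) (33, 18.0308) (33, 27) (0, 27)]
5. shoelace: 372.8796

Area of P0's cell: 372.8796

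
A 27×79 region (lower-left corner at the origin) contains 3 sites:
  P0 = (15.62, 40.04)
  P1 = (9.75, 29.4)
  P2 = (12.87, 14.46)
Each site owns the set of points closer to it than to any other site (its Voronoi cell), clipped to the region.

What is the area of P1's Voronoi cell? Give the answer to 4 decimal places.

Area of P1's cell: 320.8416

1. box [0,27]×[0,79]: [(0, 0) (27, 0) (27, 79) (0, 79)]
2. ⊥bis P1·P0 via (12.685,34.72): [(0, 41.7182) (0, 0) (27, 0) (27, 26.8225)]  |A|=925.3
3. ⊥bis P1·P2 via (11.31,21.93): [(0, 41.7182) (0, 19.5681) (27, 25.2066) (27, 26.8225)]  |A|=320.8416
4. canonical 4-gon: [(0, 41.7182) (0, 19.5681) (27, 25.2066) (27, 26.8225)]
5. shoelace: 320.8416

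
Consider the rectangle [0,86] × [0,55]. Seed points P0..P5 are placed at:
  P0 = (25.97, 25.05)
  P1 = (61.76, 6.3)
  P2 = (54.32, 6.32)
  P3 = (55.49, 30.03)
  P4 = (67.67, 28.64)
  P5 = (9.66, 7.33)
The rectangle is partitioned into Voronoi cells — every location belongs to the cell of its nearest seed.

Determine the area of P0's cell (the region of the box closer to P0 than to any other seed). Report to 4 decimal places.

1. box [0,86]×[0,55]: [(0, 0) (86, 0) (86, 55) (0, 55)]
2. ⊥bis P0·P1 via (43.865,15.675): [(0, 0) (35.653, 0) (64.4669, 55) (0, 55)]  |A|=2753.2995
3. ⊥bis P0·P2 via (40.145,15.685): [(0, 0) (29.7824, 0) (58.1384, 42.9201) (64.4669, 55) (0, 55)]  |A|=2627.3152
4. ⊥bis P0·P3 via (40.73,27.54): [(0, 0) (29.7824, 0) (42.2041, 18.8017) (36.0975, 55) (0, 55)]  |A|=2093.9278
5. ⊥bis P0·P4 via (46.82,26.845): [(0, 0) (29.7824, 0) (42.2041, 18.8017) (36.0975, 55) (0, 55)]  |A|=2093.9278
6. ⊥bis P0·P5 via (17.815,16.19): [(0, 32.5874) (31.9084, 3.218) (42.2041, 18.8017) (36.0975, 55) (0, 55)]  |A|=1526.101
7. canonical 5-gon: [(0, 32.5874) (31.9084, 3.218) (42.2041, 18.8017) (36.0975, 55) (0, 55)]
8. shoelace: 1526.101

Area of P0's cell: 1526.1010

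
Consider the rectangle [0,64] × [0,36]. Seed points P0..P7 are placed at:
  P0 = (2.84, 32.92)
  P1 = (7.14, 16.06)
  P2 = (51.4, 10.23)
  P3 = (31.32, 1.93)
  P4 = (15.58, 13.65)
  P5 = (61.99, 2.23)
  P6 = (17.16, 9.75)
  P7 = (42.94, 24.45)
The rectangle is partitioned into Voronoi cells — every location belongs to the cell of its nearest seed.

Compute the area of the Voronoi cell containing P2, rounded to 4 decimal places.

Area of P2's cell: 373.7649

1. box [0,64]×[0,36]: [(0, 0) (64, 0) (64, 36) (0, 36)]
2. ⊥bis P2·P0 via (27.12,21.575): [(17.0389, 0) (64, 0) (64, 36) (33.8602, 36)]  |A|=1387.816
3. ⊥bis P2·P1 via (29.27,13.145): [(31.6604, 31.292) (27.5385, 0) (64, 0) (64, 36) (33.8602, 36)]  |A|=1223.5392
4. ⊥bis P2·P3 via (41.36,6.08): [(31.6604, 31.292) (31.486, 29.968) (43.8731, 0) (64, 0) (64, 36) (33.8602, 36)]  |A|=978.7807
5. ⊥bis P2·P4 via (33.49,11.94): [(34.5122, 22.6466) (43.8731, 0) (64, 0) (64, 36) (35.7872, 36)]  |A|=947.0504
6. ⊥bis P2·P5 via (56.695,6.23): [(34.5122, 22.6466) (43.8731, 0) (51.9887, 0) (64, 15.9) (64, 36) (35.7872, 36)]  |A|=851.5604
7. ⊥bis P2·P6 via (34.28,9.99): [(34.5122, 22.6466) (43.8731, 0) (51.9887, 0) (64, 15.9) (64, 36) (35.7872, 36)]  |A|=851.5604
8. ⊥bis P2·P7 via (47.17,17.34): [(38.7711, 12.3432) (43.8731, 0) (51.9887, 0) (64, 15.9) (64, 27.3528)]  |A|=373.7649
9. canonical 5-gon: [(38.7711, 12.3432) (43.8731, 0) (51.9887, 0) (64, 15.9) (64, 27.3528)]
10. shoelace: 373.7649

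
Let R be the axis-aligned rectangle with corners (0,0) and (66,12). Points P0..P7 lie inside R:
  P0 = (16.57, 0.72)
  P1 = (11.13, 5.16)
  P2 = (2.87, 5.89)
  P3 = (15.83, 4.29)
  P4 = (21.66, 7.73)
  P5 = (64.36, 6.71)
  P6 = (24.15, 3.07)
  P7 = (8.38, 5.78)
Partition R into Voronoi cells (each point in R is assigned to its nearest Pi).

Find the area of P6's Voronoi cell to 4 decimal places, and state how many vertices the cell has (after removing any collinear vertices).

1. box [0,66]×[0,12]: [(0, 0) (66, 0) (66, 12) (0, 12)]
2. ⊥bis P6·P0 via (20.36,1.895): [(20.9475, 0) (66, 0) (66, 12) (17.2272, 12)]  |A|=562.9519
3. ⊥bis P6·P1 via (17.64,4.115): [(18.3331, 8.4328) (20.9475, 0) (66, 0) (66, 12) (18.9057, 12)]  |A|=559.9581
4. ⊥bis P6·P2 via (13.51,4.48): [(18.3331, 8.4328) (20.9475, 0) (66, 0) (66, 12) (18.9057, 12)]  |A|=559.9581
5. ⊥bis P6·P3 via (19.99,3.68): [(19.9311, 3.2784) (20.9475, 0) (66, 0) (66, 12) (21.21, 12)]  |A|=545.5836
6. ⊥bis P6·P4 via (22.905,5.4): [(20.0158, 3.8562) (19.9311, 3.2784) (20.9475, 0) (66, 0) (66, 12) (35.2568, 12)]  |A|=488.3866
7. ⊥bis P6·P5 via (44.255,4.89): [(20.0158, 3.8562) (19.9311, 3.2784) (20.9475, 0) (44.6977, 0) (43.6114, 12) (35.2568, 12)]  |A|=226.2408
8. ⊥bis P6·P7 via (16.265,4.425): [(20.0158, 3.8562) (19.9311, 3.2784) (20.9475, 0) (44.6977, 0) (43.6114, 12) (35.2568, 12)]  |A|=226.2408
9. canonical 6-gon: [(20.0158, 3.8562) (19.9311, 3.2784) (20.9475, 0) (44.6977, 0) (43.6114, 12) (35.2568, 12)]
10. shoelace: 226.2408

Area of P6's cell: 226.2408 (6 vertices)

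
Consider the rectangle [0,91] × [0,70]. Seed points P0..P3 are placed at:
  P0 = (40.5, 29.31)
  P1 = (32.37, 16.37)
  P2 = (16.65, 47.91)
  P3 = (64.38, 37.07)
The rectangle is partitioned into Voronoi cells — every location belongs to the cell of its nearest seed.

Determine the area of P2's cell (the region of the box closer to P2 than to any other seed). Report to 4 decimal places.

1. box [0,91]×[0,70]: [(0, 0) (91, 0) (91, 70) (0, 70)]
2. ⊥bis P2·P0 via (28.575,38.61): [(0, 1.9695) (53.0553, 70) (0, 70)]  |A|=1804.6883
3. ⊥bis P2·P1 via (24.51,32.14): [(0, 19.9239) (22.9056, 31.3403) (53.0553, 70) (0, 70)]  |A|=1599.0606
4. ⊥bis P2·P3 via (40.515,42.49): [(0, 19.9239) (22.9056, 31.3403) (44.1775, 58.6164) (46.7628, 70) (0, 70)]  |A|=1563.2454
5. canonical 5-gon: [(0, 19.9239) (22.9056, 31.3403) (44.1775, 58.6164) (46.7628, 70) (0, 70)]
6. shoelace: 1563.2454

Area of P2's cell: 1563.2454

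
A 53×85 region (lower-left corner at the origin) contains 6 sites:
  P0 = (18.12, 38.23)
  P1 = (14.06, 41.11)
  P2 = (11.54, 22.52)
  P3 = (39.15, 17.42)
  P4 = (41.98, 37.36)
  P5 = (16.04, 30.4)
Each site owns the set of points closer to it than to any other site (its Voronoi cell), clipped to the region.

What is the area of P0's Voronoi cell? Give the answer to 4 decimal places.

1. box [0,53]×[0,85]: [(0, 0) (53, 0) (53, 85) (0, 85)]
2. ⊥bis P0·P1 via (16.09,39.67): [(0, 16.9876) (0, 0) (53, 0) (53, 85) (48.2453, 85)]  |A|=2864.3609
3. ⊥bis P0·P2 via (14.83,30.375): [(10.7182, 32.0972) (53, 14.3878) (53, 85) (48.2453, 85)]  |A|=1618.5755
4. ⊥bis P0·P3 via (28.635,27.825): [(10.7182, 32.0972) (26.3739, 25.54) (53, 52.4476) (53, 85) (48.2453, 85)]  |A|=1111.8831
5. ⊥bis P0·P4 via (30.05,37.795): [(30.8785, 60.5177) (10.7182, 32.0972) (26.3739, 25.54) (29.7267, 28.9282)]  |A|=339.5755
6. ⊥bis P0·P5 via (17.08,34.315): [(29.7999, 30.936) (30.8785, 60.5177) (13.0507, 35.3854)]  |A|=250.1352
7. canonical 3-gon: [(29.7999, 30.936) (30.8785, 60.5177) (13.0507, 35.3854)]
8. shoelace: 250.1352

Area of P0's cell: 250.1352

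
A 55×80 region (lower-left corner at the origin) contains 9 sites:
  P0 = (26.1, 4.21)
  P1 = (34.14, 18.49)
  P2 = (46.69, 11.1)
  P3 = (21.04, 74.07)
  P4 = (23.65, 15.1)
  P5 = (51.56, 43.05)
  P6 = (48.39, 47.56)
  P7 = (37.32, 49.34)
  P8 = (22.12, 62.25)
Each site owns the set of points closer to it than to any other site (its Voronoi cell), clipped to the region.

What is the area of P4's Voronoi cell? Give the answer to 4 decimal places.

Area of P4's cell: 814.5080

1. box [0,55]×[0,80]: [(0, 0) (55, 0) (55, 80) (0, 80)]
2. ⊥bis P4·P0 via (24.875,9.655): [(0, 4.0587) (55, 16.4324) (55, 80) (0, 80)]  |A|=3836.4939
3. ⊥bis P4·P1 via (28.895,16.795): [(0, 4.0587) (30.7735, 10.982) (8.4694, 80) (0, 80)]  |A|=1460.7606
4. ⊥bis P4·P2 via (35.17,13.1): [(0, 4.0587) (30.7735, 10.982) (8.4694, 80) (0, 80)]  |A|=1460.7606
5. ⊥bis P4·P3 via (22.345,44.585): [(0, 43.596) (0, 4.0587) (30.7735, 10.982) (19.9485, 44.4789)]  |A|=947.2374
6. ⊥bis P4·P5 via (37.605,29.075): [(0, 43.596) (0, 4.0587) (30.7735, 10.982) (19.9485, 44.4789)]  |A|=947.2374
7. ⊥bis P4·P6 via (36.02,31.33): [(18.8328, 44.4296) (0, 43.596) (0, 4.0587) (30.7735, 10.982) (20.3343, 43.2851)]  |A|=946.5619
8. ⊥bis P4·P7 via (30.485,32.22): [(1.7922, 43.6753) (0, 43.596) (0, 4.0587) (30.7735, 10.982) (22.9362, 35.2338)]  |A|=862.1078
9. ⊥bis P4·P8 via (22.885,38.675): [(14.9609, 38.4179) (0, 37.9324) (0, 4.0587) (30.7735, 10.982) (22.9362, 35.2338)]  |A|=814.508
10. canonical 5-gon: [(14.9609, 38.4179) (0, 37.9324) (0, 4.0587) (30.7735, 10.982) (22.9362, 35.2338)]
11. shoelace: 814.508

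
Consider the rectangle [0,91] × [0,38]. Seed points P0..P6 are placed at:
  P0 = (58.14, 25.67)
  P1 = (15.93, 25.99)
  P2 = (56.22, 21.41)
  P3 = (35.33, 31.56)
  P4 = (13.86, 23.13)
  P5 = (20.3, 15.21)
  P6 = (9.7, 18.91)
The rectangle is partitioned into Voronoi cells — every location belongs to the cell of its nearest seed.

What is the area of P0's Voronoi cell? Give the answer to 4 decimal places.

Area of P0's cell: 861.8863

1. box [0,91]×[0,38]: [(0, 0) (91, 0) (91, 38) (0, 38)]
2. ⊥bis P0·P1 via (37.035,25.83): [(36.8392, 0) (91, 0) (91, 38) (37.1273, 38)]  |A|=2052.6376
3. ⊥bis P0·P2 via (57.18,23.54): [(37.0863, 32.5963) (91, 8.2972) (91, 38) (37.1273, 38)]  |A|=946.25
4. ⊥bis P0·P3 via (46.735,28.615): [(46.65, 28.2859) (91, 8.2972) (91, 38) (49.1584, 38)]  |A|=861.8863
5. ⊥bis P0·P4 via (36,24.4): [(46.65, 28.2859) (91, 8.2972) (91, 38) (49.1584, 38)]  |A|=861.8863
6. ⊥bis P0·P5 via (39.22,20.44): [(46.65, 28.2859) (91, 8.2972) (91, 38) (49.1584, 38)]  |A|=861.8863
7. ⊥bis P0·P6 via (33.92,22.29): [(46.65, 28.2859) (91, 8.2972) (91, 38) (49.1584, 38)]  |A|=861.8863
8. canonical 4-gon: [(46.65, 28.2859) (91, 8.2972) (91, 38) (49.1584, 38)]
9. shoelace: 861.8863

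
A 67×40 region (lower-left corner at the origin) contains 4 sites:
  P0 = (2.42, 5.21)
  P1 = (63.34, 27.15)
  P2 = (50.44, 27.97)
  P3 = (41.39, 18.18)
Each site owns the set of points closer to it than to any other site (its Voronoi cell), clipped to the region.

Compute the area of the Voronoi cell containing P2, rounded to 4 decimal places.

1. box [0,67]×[0,40]: [(0, 0) (67, 0) (67, 40) (0, 40)]
2. ⊥bis P2·P0 via (26.43,16.59): [(34.2931, 0) (67, 0) (67, 40) (15.3344, 40)]  |A|=1687.4494
3. ⊥bis P2·P1 via (56.89,27.56): [(34.2931, 0) (55.1381, 0) (57.6808, 40) (15.3344, 40)]  |A|=1263.8271
4. ⊥bis P2·P3 via (45.915,23.075): [(56.0116, 13.7416) (57.6808, 40) (27.6061, 40)]  |A|=394.8572
5. canonical 3-gon: [(56.0116, 13.7416) (57.6808, 40) (27.6061, 40)]
6. shoelace: 394.8572

Area of P2's cell: 394.8572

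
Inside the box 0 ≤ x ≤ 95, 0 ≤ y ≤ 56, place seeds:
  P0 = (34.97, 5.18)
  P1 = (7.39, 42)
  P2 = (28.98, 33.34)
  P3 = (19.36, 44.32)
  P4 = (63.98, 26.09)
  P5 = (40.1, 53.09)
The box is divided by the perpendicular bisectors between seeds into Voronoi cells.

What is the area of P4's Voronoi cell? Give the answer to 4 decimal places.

1. box [0,95]×[0,56]: [(0, 0) (95, 0) (95, 56) (0, 56)]
2. ⊥bis P4·P0 via (49.475,15.635): [(60.7445, 0) (95, 0) (95, 56) (20.3805, 56)]  |A|=3048.501
3. ⊥bis P4·P1 via (35.685,34.045): [(35.831, 34.5643) (60.7445, 0) (95, 0) (95, 56) (41.8575, 56)]  |A|=2818.3134
4. ⊥bis P4·P2 via (46.48,29.715): [(44.8831, 22.0057) (60.7445, 0) (95, 0) (95, 56) (51.9247, 56)]  |A|=2512.3385
5. ⊥bis P4·P3 via (41.67,35.205): [(44.8831, 22.0057) (60.7445, 0) (95, 0) (95, 56) (51.9247, 56)]  |A|=2512.3385
6. ⊥bis P4·P5 via (52.04,39.59): [(47.7372, 35.7845) (44.8831, 22.0057) (60.7445, 0) (95, 0) (95, 56) (70.594, 56)]  |A|=2323.6337
7. canonical 6-gon: [(47.7372, 35.7845) (44.8831, 22.0057) (60.7445, 0) (95, 0) (95, 56) (70.594, 56)]
8. shoelace: 2323.6337

Area of P4's cell: 2323.6337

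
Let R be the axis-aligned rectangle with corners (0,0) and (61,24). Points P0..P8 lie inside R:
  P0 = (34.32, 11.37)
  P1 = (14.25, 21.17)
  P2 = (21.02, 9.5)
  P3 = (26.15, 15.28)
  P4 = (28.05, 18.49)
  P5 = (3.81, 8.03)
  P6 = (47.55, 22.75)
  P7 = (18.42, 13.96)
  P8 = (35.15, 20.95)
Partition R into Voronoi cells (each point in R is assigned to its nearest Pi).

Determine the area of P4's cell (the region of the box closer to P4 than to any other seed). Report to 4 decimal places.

1. box [0,61]×[0,24]: [(0, 0) (61, 0) (61, 24) (0, 24)]
2. ⊥bis P4·P0 via (31.185,14.93): [(0, 0) (14.231, 0) (41.4846, 24) (0, 24)]  |A|=668.587
3. ⊥bis P4·P1 via (21.15,19.83): [(17.9319, 3.2591) (41.4846, 24) (21.9598, 24)]  |A|=202.4809
4. ⊥bis P4·P2 via (24.535,13.995): [(20.6125, 17.0623) (27.4949, 11.6804) (41.4846, 24) (21.9598, 24)]  |A|=147.7679
5. ⊥bis P4·P3 via (27.1,16.885): [(21.2505, 20.3473) (30.8706, 14.6532) (41.4846, 24) (21.9598, 24)]  |A|=110.8366
6. ⊥bis P4·P5 via (15.93,13.26): [(21.2505, 20.3473) (30.8706, 14.6532) (41.4846, 24) (21.9598, 24)]  |A|=110.8366
7. ⊥bis P4·P6 via (37.8,20.62): [(21.2505, 20.3473) (30.8706, 14.6532) (37.7752, 20.7335) (37.0616, 24) (21.9598, 24)]  |A|=103.6127
8. ⊥bis P4·P7 via (23.235,16.225): [(21.2637, 20.4156) (21.3133, 20.3101) (30.8706, 14.6532) (37.7752, 20.7335) (37.0616, 24) (21.9598, 24)]  |A|=103.6103
9. ⊥bis P4·P8 via (31.6,19.72): [(21.2637, 20.4156) (21.3133, 20.3101) (30.8706, 14.6532) (32.7746, 16.3298) (30.1171, 24) (21.9598, 24)]  |A|=67.2389
10. canonical 6-gon: [(21.2637, 20.4156) (21.3133, 20.3101) (30.8706, 14.6532) (32.7746, 16.3298) (30.1171, 24) (21.9598, 24)]
11. shoelace: 67.2389

Area of P4's cell: 67.2389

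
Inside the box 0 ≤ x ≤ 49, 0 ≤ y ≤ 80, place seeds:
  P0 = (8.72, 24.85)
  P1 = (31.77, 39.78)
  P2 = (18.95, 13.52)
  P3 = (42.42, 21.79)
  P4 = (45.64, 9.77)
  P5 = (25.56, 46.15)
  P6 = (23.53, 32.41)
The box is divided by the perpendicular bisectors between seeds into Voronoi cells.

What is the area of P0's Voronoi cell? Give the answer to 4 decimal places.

Area of P0's cell: 447.1662

1. box [0,49]×[0,80]: [(0, 0) (49, 0) (49, 80) (0, 80)]
2. ⊥bis P0·P1 via (20.245,32.315): [(0, 63.5707) (0, 0) (41.1761, 0)]  |A|=1308.7978
3. ⊥bis P0·P2 via (13.835,19.185): [(23.2458, 27.6821) (0, 63.5707) (0, 6.6932)]  |A|=661.0814
4. ⊥bis P0·P3 via (25.57,23.32): [(23.2458, 27.6821) (0, 63.5707) (0, 6.6932)]  |A|=661.0814
5. ⊥bis P0·P4 via (27.18,17.31): [(23.2458, 27.6821) (0, 63.5707) (0, 6.6932)]  |A|=661.0814
6. ⊥bis P0·P5 via (17.14,35.5): [(23.2458, 27.6821) (19.2757, 33.8115) (0, 49.0511) (0, 6.6932)]  |A|=521.1437
7. ⊥bis P0·P6 via (16.125,28.63): [(18.7028, 23.5802) (9.5583, 41.4942) (0, 49.0511) (0, 6.6932)]  |A|=447.1662
8. canonical 4-gon: [(18.7028, 23.5802) (9.5583, 41.4942) (0, 49.0511) (0, 6.6932)]
9. shoelace: 447.1662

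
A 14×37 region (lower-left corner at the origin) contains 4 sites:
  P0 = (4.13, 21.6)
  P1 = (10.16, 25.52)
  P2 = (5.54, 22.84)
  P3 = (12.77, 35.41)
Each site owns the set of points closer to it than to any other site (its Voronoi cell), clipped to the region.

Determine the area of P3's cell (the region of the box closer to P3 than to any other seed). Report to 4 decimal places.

Area of P3's cell: 73.6920

1. box [0,14]×[0,37]: [(0, 0) (14, 0) (14, 37) (0, 37)]
2. ⊥bis P3·P0 via (8.45,28.505): [(0, 33.7916) (14, 25.0327) (14, 37) (0, 37)]  |A|=106.2296
3. ⊥bis P3·P1 via (11.465,30.465): [(0, 33.7916) (0.832, 33.2711) (14, 29.796) (14, 37) (0, 37)]  |A|=74.8682
4. ⊥bis P3·P2 via (9.155,29.125): [(0, 34.3908) (2.8917, 32.7275) (14, 29.796) (14, 37) (0, 37)]  |A|=73.692
5. canonical 5-gon: [(0, 34.3908) (2.8917, 32.7275) (14, 29.796) (14, 37) (0, 37)]
6. shoelace: 73.692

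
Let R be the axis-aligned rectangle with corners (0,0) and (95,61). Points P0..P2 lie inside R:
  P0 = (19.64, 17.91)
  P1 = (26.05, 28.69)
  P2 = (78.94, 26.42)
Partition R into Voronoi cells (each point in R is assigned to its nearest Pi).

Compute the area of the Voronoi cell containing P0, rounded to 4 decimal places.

Area of P0's cell: 1114.2545

1. box [0,95]×[0,61]: [(0, 0) (95, 0) (95, 61) (0, 61)]
2. ⊥bis P0·P1 via (22.845,23.3): [(0, 36.8841) (0, 0) (62.0297, 0)]  |A|=1143.9546
3. ⊥bis P0·P2 via (49.29,22.165): [(51.5791, 6.2142) (0, 36.8841) (0, 0) (52.4708, 0)]  |A|=1114.2545
4. canonical 4-gon: [(51.5791, 6.2142) (0, 36.8841) (0, 0) (52.4708, 0)]
5. shoelace: 1114.2545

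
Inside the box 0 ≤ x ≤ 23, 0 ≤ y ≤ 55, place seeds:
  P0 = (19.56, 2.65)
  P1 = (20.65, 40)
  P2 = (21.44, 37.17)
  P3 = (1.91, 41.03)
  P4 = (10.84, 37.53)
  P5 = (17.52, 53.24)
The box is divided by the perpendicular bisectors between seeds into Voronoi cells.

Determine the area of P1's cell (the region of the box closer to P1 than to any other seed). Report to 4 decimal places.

1. box [0,23]×[0,55]: [(0, 0) (23, 0) (23, 55) (0, 55)]
2. ⊥bis P1·P0 via (20.105,21.325): [(0, 21.9117) (23, 21.2405) (23, 55) (0, 55)]  |A|=768.7492
3. ⊥bis P1·P2 via (21.045,38.585): [(0, 32.7102) (23, 39.1307) (23, 55) (0, 55)]  |A|=438.8286
4. ⊥bis P1·P3 via (11.28,40.515): [(11.0201, 35.7865) (23, 39.1307) (23, 55) (12.0761, 55)]  |A|=199.9986
5. ⊥bis P1·P4 via (15.745,38.765): [(12.0011, 53.6346) (16.1354, 37.2145) (23, 39.1307) (23, 55) (12.0761, 55)]  |A|=155.0502
6. ⊥bis P1·P5 via (19.085,46.62): [(14.066, 45.4335) (16.1354, 37.2145) (23, 39.1307) (23, 47.5455)]  |A|=67.7818
7. canonical 4-gon: [(14.066, 45.4335) (16.1354, 37.2145) (23, 39.1307) (23, 47.5455)]
8. shoelace: 67.7818

Area of P1's cell: 67.7818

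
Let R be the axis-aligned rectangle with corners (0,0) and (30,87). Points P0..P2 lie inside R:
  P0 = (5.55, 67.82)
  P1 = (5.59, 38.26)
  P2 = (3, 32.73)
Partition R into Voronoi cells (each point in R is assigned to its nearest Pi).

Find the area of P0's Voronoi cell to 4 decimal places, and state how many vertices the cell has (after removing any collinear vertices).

Area of P0's cell: 1018.4172 (4 vertices)

1. box [0,30]×[0,87]: [(0, 0) (30, 0) (30, 87) (0, 87)]
2. ⊥bis P0·P1 via (5.57,53.04): [(0, 53.0325) (30, 53.0731) (30, 87) (0, 87)]  |A|=1018.4172
3. ⊥bis P0·P2 via (4.275,50.275): [(0, 53.0325) (30, 53.0731) (30, 87) (0, 87)]  |A|=1018.4172
4. canonical 4-gon: [(0, 53.0325) (30, 53.0731) (30, 87) (0, 87)]
5. shoelace: 1018.4172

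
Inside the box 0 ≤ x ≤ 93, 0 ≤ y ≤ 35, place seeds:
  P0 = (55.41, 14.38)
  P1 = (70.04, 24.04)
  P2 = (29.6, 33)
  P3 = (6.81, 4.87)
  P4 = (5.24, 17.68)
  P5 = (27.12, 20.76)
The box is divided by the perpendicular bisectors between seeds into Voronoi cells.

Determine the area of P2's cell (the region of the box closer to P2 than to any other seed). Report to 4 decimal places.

1. box [0,93]×[0,35]: [(0, 0) (93, 0) (93, 35) (0, 35)]
2. ⊥bis P2·P0 via (42.505,23.69): [(0, 0) (25.4144, 0) (50.6643, 35) (0, 35)]  |A|=1331.3781
3. ⊥bis P2·P1 via (49.82,28.52): [(0, 0) (25.4144, 0) (50.6643, 35) (0, 35)]  |A|=1331.3781
4. ⊥bis P2·P3 via (18.205,18.935): [(0, 33.6841) (31.3763, 8.264) (50.6643, 35) (0, 35)]  |A|=697.924
5. ⊥bis P2·P4 via (17.42,25.34): [(24.817, 13.5782) (31.3763, 8.264) (50.6643, 35) (11.3448, 35)]  |A|=560.0819
6. ⊥bis P2·P5 via (28.36,26.88): [(14.7125, 29.6452) (42.7089, 23.9727) (50.6643, 35) (11.3448, 35)]  |A|=282.2005
7. canonical 4-gon: [(14.7125, 29.6452) (42.7089, 23.9727) (50.6643, 35) (11.3448, 35)]
8. shoelace: 282.2005

Area of P2's cell: 282.2005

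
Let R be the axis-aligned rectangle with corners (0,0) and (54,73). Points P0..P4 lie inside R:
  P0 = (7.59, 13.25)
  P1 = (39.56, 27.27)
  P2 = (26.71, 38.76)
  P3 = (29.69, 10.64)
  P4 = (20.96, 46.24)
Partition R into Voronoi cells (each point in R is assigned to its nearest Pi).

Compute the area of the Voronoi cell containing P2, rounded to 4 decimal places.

1. box [0,54]×[0,73]: [(0, 0) (54, 0) (54, 73) (0, 73)]
2. ⊥bis P2·P0 via (17.15,26.005): [(0, 38.8591) (51.846, 0) (54, 0) (54, 73) (0, 73)]  |A|=2934.6556
3. ⊥bis P2·P1 via (33.135,33.015): [(0, 38.8591) (22.9679, 21.6444) (54, 56.3497) (54, 73) (0, 73)]  |A|=2037.0195
4. ⊥bis P2·P3 via (28.2,24.7): [(0, 38.8591) (20.0443, 23.8357) (25.4383, 24.4073) (54, 56.3497) (54, 73) (0, 73)]  |A|=2030.2741
5. ⊥bis P2·P4 via (23.835,42.5): [(9.6701, 31.6112) (20.0443, 23.8357) (25.4383, 24.4073) (54, 56.3497) (54, 65.6883)]  |A|=585.6412
6. canonical 5-gon: [(9.6701, 31.6112) (20.0443, 23.8357) (25.4383, 24.4073) (54, 56.3497) (54, 65.6883)]
7. shoelace: 585.6412

Area of P2's cell: 585.6412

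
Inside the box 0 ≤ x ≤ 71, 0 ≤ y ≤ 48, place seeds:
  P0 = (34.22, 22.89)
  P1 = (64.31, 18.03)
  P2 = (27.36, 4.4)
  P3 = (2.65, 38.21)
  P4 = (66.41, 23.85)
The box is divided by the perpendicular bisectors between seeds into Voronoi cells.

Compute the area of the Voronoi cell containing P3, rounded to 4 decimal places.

Area of P3's cell: 626.9108

1. box [0,71]×[0,48]: [(0, 0) (71, 0) (71, 48) (0, 48)]
2. ⊥bis P3·P0 via (18.435,30.55): [(0, 0) (3.61, 0) (26.903, 48) (0, 48)]  |A|=732.3109
3. ⊥bis P3·P1 via (33.48,28.12): [(0, 0) (3.61, 0) (26.903, 48) (0, 48)]  |A|=732.3109
4. ⊥bis P3·P2 via (15.005,21.305): [(0, 10.3386) (13.3681, 20.1087) (26.903, 48) (0, 48)]  |A|=626.9108
5. ⊥bis P3·P4 via (34.53,31.03): [(0, 10.3386) (13.3681, 20.1087) (26.903, 48) (0, 48)]  |A|=626.9108
6. canonical 4-gon: [(0, 10.3386) (13.3681, 20.1087) (26.903, 48) (0, 48)]
7. shoelace: 626.9108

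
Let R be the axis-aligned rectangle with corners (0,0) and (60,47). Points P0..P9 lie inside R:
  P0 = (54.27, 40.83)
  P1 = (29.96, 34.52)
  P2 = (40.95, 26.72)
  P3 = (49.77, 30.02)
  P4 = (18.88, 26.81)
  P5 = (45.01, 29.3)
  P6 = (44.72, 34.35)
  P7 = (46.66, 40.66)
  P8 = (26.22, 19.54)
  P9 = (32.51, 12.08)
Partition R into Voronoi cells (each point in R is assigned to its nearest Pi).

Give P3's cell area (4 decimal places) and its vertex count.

Area of P3's cell: 293.3650 (7 vertices)

1. box [0,60]×[0,47]: [(0, 0) (60, 0) (60, 47) (0, 47)]
2. ⊥bis P3·P0 via (52.02,35.425): [(0, 0) (60, 0) (60, 32.1031) (24.2143, 47) (0, 47)]  |A|=2553.4514
3. ⊥bis P3·P1 via (39.865,32.27): [(32.5346, 0) (60, 0) (60, 32.1031) (41.5699, 39.7752)]  |A|=842.0526
4. ⊥bis P3·P2 via (45.36,28.37): [(41.3896, 38.9817) (55.9746, 0) (60, 0) (60, 32.1031) (41.5699, 39.7752)]  |A|=385.1864
5. ⊥bis P3·P4 via (34.325,28.415): [(41.3896, 38.9817) (55.9746, 0) (60, 0) (60, 32.1031) (41.5699, 39.7752)]  |A|=385.1864
6. ⊥bis P3·P5 via (47.39,29.66): [(49.0952, 18.3869) (55.9746, 0) (60, 0) (60, 32.1031) (46.1483, 37.8693)]  |A|=338.4826
7. ⊥bis P3·P6 via (47.245,32.185): [(47.0436, 31.9501) (49.0952, 18.3869) (55.9746, 0) (60, 0) (60, 32.1031) (50.5483, 36.0376)]  |A|=326.2801
8. ⊥bis P3·P7 via (48.215,35.34): [(50.5305, 36.0168) (47.0436, 31.9501) (49.0952, 18.3869) (55.9746, 0) (60, 0) (60, 32.1031) (50.5704, 36.0285)]  |A|=326.2798
9. ⊥bis P3·P8 via (37.995,24.78): [(50.5305, 36.0168) (47.0436, 31.9501) (49.0952, 18.3869) (55.9746, 0) (60, 0) (60, 32.1031) (50.5704, 36.0285)]  |A|=326.2798
10. ⊥bis P3·P9 via (41.14,21.05): [(50.5305, 36.0168) (47.0436, 31.9501) (49.0952, 18.3869) (52.0125, 10.5896) (60, 2.9049) (60, 32.1031) (50.5704, 36.0285)]  |A|=293.365
11. canonical 7-gon: [(50.5305, 36.0168) (47.0436, 31.9501) (49.0952, 18.3869) (52.0125, 10.5896) (60, 2.9049) (60, 32.1031) (50.5704, 36.0285)]
12. shoelace: 293.365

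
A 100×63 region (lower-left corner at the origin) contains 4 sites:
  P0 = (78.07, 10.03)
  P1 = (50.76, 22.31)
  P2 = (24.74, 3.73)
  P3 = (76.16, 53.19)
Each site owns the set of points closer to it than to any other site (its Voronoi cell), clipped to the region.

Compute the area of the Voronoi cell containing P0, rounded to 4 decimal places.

1. box [0,100]×[0,63]: [(0, 0) (100, 0) (100, 63) (0, 63)]
2. ⊥bis P0·P1 via (64.415,16.17): [(57.1441, 0) (100, 0) (100, 63) (85.4722, 63)]  |A|=1807.5855
3. ⊥bis P0·P2 via (51.405,6.88): [(57.1441, 0) (100, 0) (100, 63) (85.4722, 63)]  |A|=1807.5855
4. ⊥bis P0·P3 via (77.115,31.61): [(71.2407, 31.35) (57.1441, 0) (100, 0) (100, 32.6228)]  |A|=1140.8698
5. canonical 4-gon: [(71.2407, 31.35) (57.1441, 0) (100, 0) (100, 32.6228)]
6. shoelace: 1140.8698

Area of P0's cell: 1140.8698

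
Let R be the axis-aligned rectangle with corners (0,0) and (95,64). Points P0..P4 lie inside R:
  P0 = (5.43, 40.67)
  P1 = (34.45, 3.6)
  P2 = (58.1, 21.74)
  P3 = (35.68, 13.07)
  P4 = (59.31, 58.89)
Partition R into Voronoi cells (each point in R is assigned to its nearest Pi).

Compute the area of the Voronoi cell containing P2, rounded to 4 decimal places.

Area of P2's cell: 1960.6631

1. box [0,95]×[0,64]: [(0, 0) (95, 0) (95, 64) (0, 64)]
2. ⊥bis P2·P0 via (31.765,31.205): [(20.5497, 0) (95, 0) (95, 64) (43.5518, 64)]  |A|=4028.7533
3. ⊥bis P2·P1 via (46.275,12.67): [(31.8586, 31.4654) (55.9931, 0) (95, 0) (95, 64) (43.5518, 64)]  |A|=3471.1325
4. ⊥bis P2·P3 via (46.89,17.405): [(36.4801, 44.3242) (51.2083, 6.2382) (55.9931, 0) (95, 0) (95, 64) (43.5518, 64)]  |A|=3288.4315
5. ⊥bis P2·P4 via (58.705,40.315): [(37.7668, 40.997) (51.2083, 6.2382) (55.9931, 0) (95, 0) (95, 39.1328)]  |A|=1960.6631
6. canonical 5-gon: [(37.7668, 40.997) (51.2083, 6.2382) (55.9931, 0) (95, 0) (95, 39.1328)]
7. shoelace: 1960.6631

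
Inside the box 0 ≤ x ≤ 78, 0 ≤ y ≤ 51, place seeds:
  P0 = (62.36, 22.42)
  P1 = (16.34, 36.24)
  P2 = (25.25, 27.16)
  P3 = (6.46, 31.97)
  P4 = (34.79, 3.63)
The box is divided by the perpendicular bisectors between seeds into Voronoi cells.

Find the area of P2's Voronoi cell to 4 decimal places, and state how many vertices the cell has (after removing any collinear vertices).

Area of P2's cell: 798.4689 (5 vertices)

1. box [0,78]×[0,51]: [(0, 0) (78, 0) (78, 51) (0, 51)]
2. ⊥bis P2·P0 via (43.805,24.79): [(0, 0) (40.6386, 0) (47.1528, 51) (0, 51)]  |A|=2238.68
3. ⊥bis P2·P1 via (20.795,31.7): [(0, 11.2943) (0, 0) (40.6386, 0) (47.1528, 51) (40.4632, 51)]  |A|=1435.3701
4. ⊥bis P2·P3 via (15.855,29.565): [(14.9277, 25.9425) (8.2867, 0) (40.6386, 0) (47.1528, 51) (40.4632, 51)]  |A|=1243.5814
5. ⊥bis P2·P4 via (30.02,15.395): [(14.9277, 25.9425) (10.1672, 7.3459) (43.2923, 20.7761) (47.1528, 51) (40.4632, 51)]  |A|=798.4689
6. canonical 5-gon: [(14.9277, 25.9425) (10.1672, 7.3459) (43.2923, 20.7761) (47.1528, 51) (40.4632, 51)]
7. shoelace: 798.4689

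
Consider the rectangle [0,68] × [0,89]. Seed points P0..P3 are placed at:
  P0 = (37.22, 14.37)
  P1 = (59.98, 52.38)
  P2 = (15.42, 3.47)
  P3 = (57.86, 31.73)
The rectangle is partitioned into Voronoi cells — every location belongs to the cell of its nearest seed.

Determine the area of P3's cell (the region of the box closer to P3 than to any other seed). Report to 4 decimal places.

Area of P3's cell: 826.7454

1. box [0,68]×[0,89]: [(0, 0) (68, 0) (68, 89) (0, 89)]
2. ⊥bis P3·P0 via (47.54,23.05): [(0, 79.5722) (66.927, 0) (68, 0) (68, 89) (0, 89)]  |A|=3389.2347
3. ⊥bis P3·P1 via (58.92,42.055): [(28.9689, 45.1299) (66.927, 0) (68, 0) (68, 41.1228)]  |A|=826.7454
4. ⊥bis P3·P2 via (36.64,17.6): [(28.9689, 45.1299) (66.927, 0) (68, 0) (68, 41.1228)]  |A|=826.7454
5. canonical 4-gon: [(28.9689, 45.1299) (66.927, 0) (68, 0) (68, 41.1228)]
6. shoelace: 826.7454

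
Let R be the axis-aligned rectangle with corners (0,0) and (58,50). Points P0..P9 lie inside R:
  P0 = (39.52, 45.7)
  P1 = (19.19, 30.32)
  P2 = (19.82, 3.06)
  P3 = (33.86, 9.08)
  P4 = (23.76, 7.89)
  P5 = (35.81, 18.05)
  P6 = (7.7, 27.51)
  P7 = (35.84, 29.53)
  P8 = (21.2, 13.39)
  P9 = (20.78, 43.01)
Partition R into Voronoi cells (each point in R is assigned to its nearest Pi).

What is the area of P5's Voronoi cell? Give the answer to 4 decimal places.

Area of P5's cell: 364.5238

1. box [0,58]×[0,50]: [(0, 0) (58, 0) (58, 50) (0, 50)]
2. ⊥bis P5·P0 via (37.665,31.875): [(0, 36.9288) (0, 0) (58, 0) (58, 29.1465)]  |A|=1916.1834
3. ⊥bis P5·P1 via (27.5,24.185): [(33.5818, 32.4229) (9.645, 0) (58, 0) (58, 29.1465)]  |A|=1139.7573
4. ⊥bis P5·P2 via (27.815,10.555): [(33.5818, 32.4229) (22.0094, 16.7479) (37.7099, 0) (58, 0) (58, 29.1465)]  |A|=904.7436
5. ⊥bis P5·P3 via (34.835,13.565): [(33.5818, 32.4229) (22.0094, 16.7479) (22.4742, 16.2521) (58, 8.5291) (58, 29.1465)]  |A|=588.3625
6. ⊥bis P5·P4 via (29.785,12.97): [(33.5818, 32.4229) (24.1523, 19.6505) (28.0374, 15.0427) (58, 8.5291) (58, 29.1465)]  |A|=576.6892
7. ⊥bis P5·P6 via (21.755,22.78): [(33.5818, 32.4229) (24.1523, 19.6505) (28.0374, 15.0427) (58, 8.5291) (58, 29.1465)]  |A|=576.6892
8. ⊥bis P5·P7 via (35.825,23.79): [(27.225, 23.8125) (24.1523, 19.6505) (28.0374, 15.0427) (58, 8.5291) (58, 23.7321)]  |A|=377.8352
9. ⊥bis P5·P8 via (28.505,15.72): [(27.225, 23.8125) (26.3164, 22.5818) (28.772, 14.8831) (58, 8.5291) (58, 23.7321)]  |A|=364.5238
10. ⊥bis P5·P9 via (28.295,30.53): [(27.225, 23.8125) (26.3164, 22.5818) (28.772, 14.8831) (58, 8.5291) (58, 23.7321)]  |A|=364.5238
11. canonical 5-gon: [(27.225, 23.8125) (26.3164, 22.5818) (28.772, 14.8831) (58, 8.5291) (58, 23.7321)]
12. shoelace: 364.5238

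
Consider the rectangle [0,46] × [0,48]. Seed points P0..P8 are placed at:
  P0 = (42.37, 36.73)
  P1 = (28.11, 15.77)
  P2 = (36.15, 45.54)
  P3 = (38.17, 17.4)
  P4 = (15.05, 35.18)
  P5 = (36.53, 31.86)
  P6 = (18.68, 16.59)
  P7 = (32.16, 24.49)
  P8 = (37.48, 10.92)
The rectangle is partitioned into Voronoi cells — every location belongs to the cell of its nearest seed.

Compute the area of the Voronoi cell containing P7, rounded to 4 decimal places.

1. box [0,46]×[0,48]: [(0, 0) (46, 0) (46, 48) (0, 48)]
2. ⊥bis P7·P0 via (37.265,30.61): [(0, 0) (46, 0) (46, 23.3237) (16.4174, 48) (0, 48)]  |A|=1843.0059
3. ⊥bis P7·P1 via (30.135,20.13): [(0, 34.1262) (46, 12.7615) (46, 23.3237) (16.4174, 48) (0, 48)]  |A|=764.5889
4. ⊥bis P7·P2 via (34.155,35.015): [(0, 41.489) (0, 34.1262) (46, 12.7615) (46, 23.3237) (31.3458, 35.5475)]  |A|=560.3238
5. ⊥bis P7·P3 via (35.165,20.945): [(0, 41.489) (0, 34.1262) (32.7634, 18.9092) (41.9533, 26.6993) (31.3458, 35.5475)]  |A|=459.1477
6. ⊥bis P7·P4 via (23.605,29.835): [(27.6158, 36.2545) (20.374, 24.6635) (32.7634, 18.9092) (41.9533, 26.6993) (31.3458, 35.5475)]  |A|=205.1416
7. ⊥bis P7·P5 via (34.345,28.175): [(25.7514, 33.2705) (20.374, 24.6635) (32.7634, 18.9092) (39.8462, 24.9131)]  |A|=140.698
8. ⊥bis P7·P6 via (25.42,20.54): [(25.7514, 33.2705) (21.7307, 26.8351) (23.9868, 22.9855) (32.7634, 18.9092) (39.8462, 24.9131)]  |A|=135.6369
9. ⊥bis P7·P8 via (34.82,17.705): [(25.7514, 33.2705) (21.7307, 26.8351) (23.9868, 22.9855) (32.7634, 18.9092) (39.8462, 24.9131)]  |A|=135.6369
10. canonical 5-gon: [(25.7514, 33.2705) (21.7307, 26.8351) (23.9868, 22.9855) (32.7634, 18.9092) (39.8462, 24.9131)]
11. shoelace: 135.6369

Area of P7's cell: 135.6369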